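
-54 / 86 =-27 / 43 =-0.63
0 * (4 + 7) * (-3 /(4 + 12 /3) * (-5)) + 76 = 76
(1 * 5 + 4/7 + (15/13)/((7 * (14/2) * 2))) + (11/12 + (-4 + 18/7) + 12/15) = 224401/38220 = 5.87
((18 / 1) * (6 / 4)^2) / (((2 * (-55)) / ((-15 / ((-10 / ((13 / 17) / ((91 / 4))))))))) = -243 / 13090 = -0.02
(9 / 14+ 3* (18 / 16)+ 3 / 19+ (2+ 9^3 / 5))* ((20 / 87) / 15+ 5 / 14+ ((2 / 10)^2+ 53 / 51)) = 1822701538823 / 8261694000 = 220.62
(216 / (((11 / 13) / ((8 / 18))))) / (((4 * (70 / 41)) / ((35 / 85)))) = 6396 / 935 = 6.84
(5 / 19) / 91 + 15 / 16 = 26015 / 27664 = 0.94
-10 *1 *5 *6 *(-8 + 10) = -600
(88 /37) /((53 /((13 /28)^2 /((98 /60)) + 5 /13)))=1418945 /61208693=0.02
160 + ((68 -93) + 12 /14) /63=70391 /441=159.62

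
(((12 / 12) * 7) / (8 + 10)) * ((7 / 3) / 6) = 49 / 324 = 0.15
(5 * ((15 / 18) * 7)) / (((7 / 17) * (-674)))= -425 / 4044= -0.11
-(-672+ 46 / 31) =20786 / 31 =670.52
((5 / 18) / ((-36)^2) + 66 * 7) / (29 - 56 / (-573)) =2058510331 / 129649248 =15.88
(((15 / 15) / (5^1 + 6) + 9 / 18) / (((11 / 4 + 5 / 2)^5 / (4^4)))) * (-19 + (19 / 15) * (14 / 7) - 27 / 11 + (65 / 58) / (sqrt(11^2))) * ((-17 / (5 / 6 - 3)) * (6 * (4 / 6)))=-1605221482496 / 71655552045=-22.40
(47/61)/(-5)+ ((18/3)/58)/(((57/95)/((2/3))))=-1039/26535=-0.04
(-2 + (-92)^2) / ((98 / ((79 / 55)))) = 124.03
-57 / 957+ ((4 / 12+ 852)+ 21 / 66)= 148351 / 174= 852.59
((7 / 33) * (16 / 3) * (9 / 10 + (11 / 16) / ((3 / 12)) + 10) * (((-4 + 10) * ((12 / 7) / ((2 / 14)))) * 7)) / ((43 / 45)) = 3852576 / 473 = 8144.98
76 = 76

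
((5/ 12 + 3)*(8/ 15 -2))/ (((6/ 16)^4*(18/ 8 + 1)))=-3694592/ 47385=-77.97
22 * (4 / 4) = 22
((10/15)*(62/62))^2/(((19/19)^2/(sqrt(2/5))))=4*sqrt(10)/45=0.28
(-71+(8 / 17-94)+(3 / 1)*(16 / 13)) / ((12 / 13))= -174.24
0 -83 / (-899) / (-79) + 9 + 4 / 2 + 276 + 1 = 20453965 / 71021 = 288.00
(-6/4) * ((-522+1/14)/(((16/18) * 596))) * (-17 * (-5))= 16769565/133504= 125.61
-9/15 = -3/5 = -0.60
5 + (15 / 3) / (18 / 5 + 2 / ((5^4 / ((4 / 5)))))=71915 / 11258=6.39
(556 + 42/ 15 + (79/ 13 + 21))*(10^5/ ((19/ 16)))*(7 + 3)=121862400000/ 247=493370040.49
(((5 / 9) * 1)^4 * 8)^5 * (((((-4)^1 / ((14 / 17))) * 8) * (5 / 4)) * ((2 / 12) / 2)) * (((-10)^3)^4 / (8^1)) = -33203125000000000000000000000000 / 255310974640195504821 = -130049736588.07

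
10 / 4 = 5 / 2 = 2.50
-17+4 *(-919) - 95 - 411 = -4199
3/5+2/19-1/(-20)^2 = 5341/7600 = 0.70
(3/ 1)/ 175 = 3/ 175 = 0.02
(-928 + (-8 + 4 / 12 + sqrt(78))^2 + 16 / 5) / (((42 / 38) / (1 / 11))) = -673759 / 10395 - 874 * sqrt(78) / 693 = -75.95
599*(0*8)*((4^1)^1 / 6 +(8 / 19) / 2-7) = 0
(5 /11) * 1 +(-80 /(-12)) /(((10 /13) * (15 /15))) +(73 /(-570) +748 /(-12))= -111481 /2090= -53.34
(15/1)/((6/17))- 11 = 63/2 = 31.50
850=850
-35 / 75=-7 / 15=-0.47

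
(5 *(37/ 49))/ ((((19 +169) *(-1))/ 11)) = -2035/ 9212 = -0.22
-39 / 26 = -3 / 2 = -1.50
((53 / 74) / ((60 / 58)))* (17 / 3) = 26129 / 6660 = 3.92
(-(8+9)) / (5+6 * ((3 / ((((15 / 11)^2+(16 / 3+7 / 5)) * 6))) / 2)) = -530264 / 161405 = -3.29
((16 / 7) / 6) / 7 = 8 / 147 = 0.05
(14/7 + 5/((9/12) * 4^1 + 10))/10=31/130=0.24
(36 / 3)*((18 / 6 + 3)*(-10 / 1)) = -720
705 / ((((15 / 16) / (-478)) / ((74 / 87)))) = -26599744 / 87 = -305744.18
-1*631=-631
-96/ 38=-48/ 19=-2.53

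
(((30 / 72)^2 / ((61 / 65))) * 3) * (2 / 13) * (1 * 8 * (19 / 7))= 2375 / 1281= 1.85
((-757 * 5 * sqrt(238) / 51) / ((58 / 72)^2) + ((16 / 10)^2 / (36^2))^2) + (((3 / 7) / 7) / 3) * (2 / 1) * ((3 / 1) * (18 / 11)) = 442876124 / 2210236875 - 1635120 * sqrt(238) / 14297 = -1764.18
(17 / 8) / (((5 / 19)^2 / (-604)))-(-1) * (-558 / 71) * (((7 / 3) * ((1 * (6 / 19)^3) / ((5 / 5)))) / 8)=-451288133143 / 24349450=-18533.81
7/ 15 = 0.47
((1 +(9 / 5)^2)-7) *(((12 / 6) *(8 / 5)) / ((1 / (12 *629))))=-8332992 / 125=-66663.94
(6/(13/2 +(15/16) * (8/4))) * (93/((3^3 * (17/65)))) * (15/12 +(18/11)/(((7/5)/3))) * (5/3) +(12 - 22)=51146230/789327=64.80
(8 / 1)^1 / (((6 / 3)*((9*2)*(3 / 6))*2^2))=1 / 9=0.11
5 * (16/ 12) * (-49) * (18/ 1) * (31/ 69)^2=-1883560/ 1587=-1186.87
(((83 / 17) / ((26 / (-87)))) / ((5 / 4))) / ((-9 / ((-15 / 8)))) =-2407 / 884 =-2.72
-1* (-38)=38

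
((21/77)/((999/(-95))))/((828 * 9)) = -95/27296676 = -0.00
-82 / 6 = -41 / 3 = -13.67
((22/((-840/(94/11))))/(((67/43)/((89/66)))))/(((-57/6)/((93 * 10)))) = 5575939/294063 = 18.96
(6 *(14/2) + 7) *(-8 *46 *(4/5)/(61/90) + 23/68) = -88215925/4148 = -21267.10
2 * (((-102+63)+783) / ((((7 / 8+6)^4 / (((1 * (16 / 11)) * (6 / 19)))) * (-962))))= -292552704 / 919903180625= -0.00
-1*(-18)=18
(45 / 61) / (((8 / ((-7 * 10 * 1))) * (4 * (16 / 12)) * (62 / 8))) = -4725 / 30256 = -0.16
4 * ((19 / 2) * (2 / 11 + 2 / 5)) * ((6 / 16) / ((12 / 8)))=304 / 55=5.53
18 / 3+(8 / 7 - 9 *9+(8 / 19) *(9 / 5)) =-48611 / 665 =-73.10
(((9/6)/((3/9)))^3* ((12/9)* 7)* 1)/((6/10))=2835/2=1417.50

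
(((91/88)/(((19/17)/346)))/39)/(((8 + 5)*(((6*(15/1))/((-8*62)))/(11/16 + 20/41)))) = -164016629/40102920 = -4.09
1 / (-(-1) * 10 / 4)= 0.40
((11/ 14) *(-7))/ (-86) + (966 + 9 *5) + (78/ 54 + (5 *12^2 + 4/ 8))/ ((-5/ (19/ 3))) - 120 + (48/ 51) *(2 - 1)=-1773001/ 78948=-22.46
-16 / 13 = -1.23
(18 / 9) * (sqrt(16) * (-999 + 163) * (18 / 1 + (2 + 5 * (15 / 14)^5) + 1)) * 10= -31540564110 / 16807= -1876632.60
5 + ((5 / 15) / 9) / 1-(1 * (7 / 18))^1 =251 / 54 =4.65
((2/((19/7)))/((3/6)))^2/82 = 392/14801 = 0.03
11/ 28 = 0.39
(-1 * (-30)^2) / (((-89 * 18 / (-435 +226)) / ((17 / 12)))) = -88825 / 534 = -166.34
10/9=1.11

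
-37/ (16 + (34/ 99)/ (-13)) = -47619/ 20558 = -2.32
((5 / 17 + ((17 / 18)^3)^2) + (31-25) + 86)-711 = -357330233359 / 578207808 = -618.00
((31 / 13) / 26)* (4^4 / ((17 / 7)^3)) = 1361024 / 830297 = 1.64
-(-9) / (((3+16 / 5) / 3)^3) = 30375 / 29791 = 1.02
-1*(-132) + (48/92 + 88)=5072/23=220.52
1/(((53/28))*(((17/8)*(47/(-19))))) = -4256/42347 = -0.10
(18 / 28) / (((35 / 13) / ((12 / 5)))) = 702 / 1225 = 0.57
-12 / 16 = -3 / 4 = -0.75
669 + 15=684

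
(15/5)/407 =0.01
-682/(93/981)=-7194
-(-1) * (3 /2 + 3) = 9 /2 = 4.50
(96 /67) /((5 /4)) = 384 /335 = 1.15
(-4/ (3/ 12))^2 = 256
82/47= 1.74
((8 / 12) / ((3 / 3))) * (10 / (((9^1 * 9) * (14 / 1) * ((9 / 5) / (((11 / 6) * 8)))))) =2200 / 45927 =0.05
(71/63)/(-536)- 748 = -25258535/33768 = -748.00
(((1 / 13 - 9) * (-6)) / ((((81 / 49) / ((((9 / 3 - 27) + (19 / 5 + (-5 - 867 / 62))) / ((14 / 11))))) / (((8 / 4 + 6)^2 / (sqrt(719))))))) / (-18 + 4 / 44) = 12730315136 * sqrt(719) / 2568695805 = 132.89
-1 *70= -70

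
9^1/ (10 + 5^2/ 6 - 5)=54/ 55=0.98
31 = 31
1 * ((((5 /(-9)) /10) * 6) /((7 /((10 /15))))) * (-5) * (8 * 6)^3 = 122880 /7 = 17554.29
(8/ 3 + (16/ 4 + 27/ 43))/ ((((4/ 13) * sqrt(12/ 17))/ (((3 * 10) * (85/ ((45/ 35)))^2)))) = 21653939125 * sqrt(51)/ 41796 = 3699876.94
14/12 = 7/6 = 1.17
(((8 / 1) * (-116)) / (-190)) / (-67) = -464 / 6365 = -0.07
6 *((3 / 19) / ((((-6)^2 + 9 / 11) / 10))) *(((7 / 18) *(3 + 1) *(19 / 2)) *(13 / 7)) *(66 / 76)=3146 / 513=6.13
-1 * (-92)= 92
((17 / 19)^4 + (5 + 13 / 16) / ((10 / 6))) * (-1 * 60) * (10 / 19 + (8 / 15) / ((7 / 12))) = -61850260443 / 173326930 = -356.84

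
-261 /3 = -87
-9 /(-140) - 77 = -10771 /140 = -76.94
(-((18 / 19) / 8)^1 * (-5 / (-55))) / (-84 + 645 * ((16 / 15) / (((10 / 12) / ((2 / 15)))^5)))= 87890625 / 685192277968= 0.00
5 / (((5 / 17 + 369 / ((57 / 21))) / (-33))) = -53295 / 44006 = -1.21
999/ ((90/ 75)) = 832.50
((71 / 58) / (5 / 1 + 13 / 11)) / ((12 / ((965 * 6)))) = 753665 / 7888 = 95.55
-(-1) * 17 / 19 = 17 / 19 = 0.89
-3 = -3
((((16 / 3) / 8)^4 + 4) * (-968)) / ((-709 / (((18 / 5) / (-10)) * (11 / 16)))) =-45254 / 31905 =-1.42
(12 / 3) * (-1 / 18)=-0.22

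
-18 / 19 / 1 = -0.95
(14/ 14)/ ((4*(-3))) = -1/ 12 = -0.08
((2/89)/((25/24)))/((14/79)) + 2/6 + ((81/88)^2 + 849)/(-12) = -101843812087/1447353600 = -70.37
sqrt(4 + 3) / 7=0.38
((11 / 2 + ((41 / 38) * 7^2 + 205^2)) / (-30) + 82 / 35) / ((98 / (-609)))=8702.71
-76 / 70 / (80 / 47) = -893 / 1400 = -0.64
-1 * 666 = -666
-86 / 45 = -1.91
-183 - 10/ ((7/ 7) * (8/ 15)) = -807/ 4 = -201.75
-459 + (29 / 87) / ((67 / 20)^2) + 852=5292931 / 13467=393.03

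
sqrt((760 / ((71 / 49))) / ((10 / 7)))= 14*sqrt(9443) / 71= 19.16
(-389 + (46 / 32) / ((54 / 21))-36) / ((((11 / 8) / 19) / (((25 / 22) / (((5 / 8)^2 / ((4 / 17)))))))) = -4014.55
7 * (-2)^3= -56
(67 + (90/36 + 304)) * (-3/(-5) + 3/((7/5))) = 35856/35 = 1024.46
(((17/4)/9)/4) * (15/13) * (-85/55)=-1445/6864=-0.21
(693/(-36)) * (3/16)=-231/64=-3.61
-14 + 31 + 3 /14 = 241 /14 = 17.21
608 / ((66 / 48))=4864 / 11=442.18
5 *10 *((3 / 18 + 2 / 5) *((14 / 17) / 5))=14 / 3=4.67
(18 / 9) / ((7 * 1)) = 2 / 7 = 0.29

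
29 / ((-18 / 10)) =-145 / 9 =-16.11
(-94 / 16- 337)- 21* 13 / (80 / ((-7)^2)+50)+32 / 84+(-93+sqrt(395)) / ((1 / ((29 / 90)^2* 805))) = -6459.66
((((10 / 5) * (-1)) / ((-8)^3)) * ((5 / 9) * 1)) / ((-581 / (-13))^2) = 0.00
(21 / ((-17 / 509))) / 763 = -1527 / 1853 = -0.82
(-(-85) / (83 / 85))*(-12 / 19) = -86700 / 1577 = -54.98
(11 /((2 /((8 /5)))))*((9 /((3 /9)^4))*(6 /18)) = 10692 /5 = 2138.40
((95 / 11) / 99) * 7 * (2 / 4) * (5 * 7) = 23275 / 2178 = 10.69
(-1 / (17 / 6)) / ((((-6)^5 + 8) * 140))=3 / 9243920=0.00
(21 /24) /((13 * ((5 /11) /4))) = 77 /130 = 0.59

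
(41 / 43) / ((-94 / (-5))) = 205 / 4042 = 0.05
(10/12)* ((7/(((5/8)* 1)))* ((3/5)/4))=1.40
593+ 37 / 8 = 4781 / 8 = 597.62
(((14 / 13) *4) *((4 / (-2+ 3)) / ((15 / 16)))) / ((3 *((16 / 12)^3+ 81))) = 10752 / 146315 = 0.07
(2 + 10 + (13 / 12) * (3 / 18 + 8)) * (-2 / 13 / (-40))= 0.08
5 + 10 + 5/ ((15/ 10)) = 55/ 3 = 18.33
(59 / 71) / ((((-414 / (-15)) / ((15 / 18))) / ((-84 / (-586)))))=10325 / 2870814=0.00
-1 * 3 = -3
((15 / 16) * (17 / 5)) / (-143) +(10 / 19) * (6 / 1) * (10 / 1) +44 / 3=46.22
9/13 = 0.69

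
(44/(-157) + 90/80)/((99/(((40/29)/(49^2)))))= 5305/1082243547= 0.00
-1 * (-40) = 40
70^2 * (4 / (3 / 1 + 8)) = 19600 / 11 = 1781.82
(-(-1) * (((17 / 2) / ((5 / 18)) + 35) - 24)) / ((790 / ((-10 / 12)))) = -52 / 1185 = -0.04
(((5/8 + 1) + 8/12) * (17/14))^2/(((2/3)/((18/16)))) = 2622675/200704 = 13.07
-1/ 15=-0.07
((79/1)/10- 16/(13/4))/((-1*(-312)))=129/13520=0.01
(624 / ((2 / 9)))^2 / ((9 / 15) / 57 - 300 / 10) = -749062080 / 2849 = -262921.05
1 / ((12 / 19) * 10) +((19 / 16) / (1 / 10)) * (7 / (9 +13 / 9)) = 91561 / 11280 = 8.12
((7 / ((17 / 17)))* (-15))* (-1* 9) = 945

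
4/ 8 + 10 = 10.50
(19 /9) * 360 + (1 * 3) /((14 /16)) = 5344 /7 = 763.43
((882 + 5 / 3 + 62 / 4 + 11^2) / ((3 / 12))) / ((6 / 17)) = 104057 / 9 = 11561.89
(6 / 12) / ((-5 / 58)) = -29 / 5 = -5.80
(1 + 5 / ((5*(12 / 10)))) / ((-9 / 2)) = -11 / 27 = -0.41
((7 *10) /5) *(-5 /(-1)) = 70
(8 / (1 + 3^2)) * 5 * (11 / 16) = 11 / 4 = 2.75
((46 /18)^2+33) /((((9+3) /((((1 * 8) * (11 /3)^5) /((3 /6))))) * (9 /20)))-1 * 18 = 41245258222 /531441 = 77610.23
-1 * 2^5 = -32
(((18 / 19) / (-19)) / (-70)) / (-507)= -3 / 2135315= -0.00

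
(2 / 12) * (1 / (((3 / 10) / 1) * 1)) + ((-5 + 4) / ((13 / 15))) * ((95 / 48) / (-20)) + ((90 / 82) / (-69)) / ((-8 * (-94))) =222262795 / 331875648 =0.67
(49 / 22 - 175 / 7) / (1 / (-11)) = 250.50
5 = 5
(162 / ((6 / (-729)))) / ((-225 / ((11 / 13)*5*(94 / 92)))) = 1130679 / 2990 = 378.15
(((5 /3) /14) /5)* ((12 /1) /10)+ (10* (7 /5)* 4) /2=981 /35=28.03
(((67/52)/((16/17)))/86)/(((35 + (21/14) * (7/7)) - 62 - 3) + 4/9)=-10251/18066880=-0.00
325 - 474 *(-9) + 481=5072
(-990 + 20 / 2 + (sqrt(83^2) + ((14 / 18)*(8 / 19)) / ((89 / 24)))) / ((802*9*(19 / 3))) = -4550033 / 231907122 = -0.02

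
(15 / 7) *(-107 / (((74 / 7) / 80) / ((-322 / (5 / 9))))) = 37210320 / 37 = 1005684.32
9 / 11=0.82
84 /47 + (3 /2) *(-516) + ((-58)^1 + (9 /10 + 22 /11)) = -388837 /470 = -827.31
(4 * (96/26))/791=192/10283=0.02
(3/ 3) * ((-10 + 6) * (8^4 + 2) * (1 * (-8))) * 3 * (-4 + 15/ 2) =1376928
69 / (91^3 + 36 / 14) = 483 / 5275015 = 0.00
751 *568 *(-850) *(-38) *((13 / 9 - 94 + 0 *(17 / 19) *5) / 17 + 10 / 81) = -73313346893.83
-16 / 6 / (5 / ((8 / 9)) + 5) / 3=-64 / 765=-0.08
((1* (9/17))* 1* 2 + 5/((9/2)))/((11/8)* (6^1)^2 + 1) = 664/15453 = 0.04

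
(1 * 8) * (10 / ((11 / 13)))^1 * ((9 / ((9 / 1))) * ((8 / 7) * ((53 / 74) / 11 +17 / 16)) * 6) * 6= 4386.26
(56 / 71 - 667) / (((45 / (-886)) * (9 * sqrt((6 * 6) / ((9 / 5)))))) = 6984781 * sqrt(5) / 47925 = 325.89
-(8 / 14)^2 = -16 / 49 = -0.33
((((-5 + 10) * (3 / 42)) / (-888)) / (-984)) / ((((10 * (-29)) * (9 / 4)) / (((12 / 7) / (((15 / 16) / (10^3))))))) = -200 / 174608217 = -0.00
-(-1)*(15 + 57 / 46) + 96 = 5163 / 46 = 112.24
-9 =-9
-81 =-81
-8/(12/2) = -4/3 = -1.33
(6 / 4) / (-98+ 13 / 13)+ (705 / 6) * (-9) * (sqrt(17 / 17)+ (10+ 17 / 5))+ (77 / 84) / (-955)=-16927767617 / 1111620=-15228.02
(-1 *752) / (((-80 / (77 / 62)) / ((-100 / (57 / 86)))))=-3112340 / 1767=-1761.37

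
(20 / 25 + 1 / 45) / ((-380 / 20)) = -37 / 855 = -0.04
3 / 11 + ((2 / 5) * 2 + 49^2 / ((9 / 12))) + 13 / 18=3171097 / 990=3203.13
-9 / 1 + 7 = -2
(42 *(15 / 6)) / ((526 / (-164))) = -32.74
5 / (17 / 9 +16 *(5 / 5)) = 45 / 161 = 0.28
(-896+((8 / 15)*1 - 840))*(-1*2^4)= 416512 / 15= 27767.47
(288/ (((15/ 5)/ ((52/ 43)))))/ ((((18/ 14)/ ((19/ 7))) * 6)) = 15808/ 387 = 40.85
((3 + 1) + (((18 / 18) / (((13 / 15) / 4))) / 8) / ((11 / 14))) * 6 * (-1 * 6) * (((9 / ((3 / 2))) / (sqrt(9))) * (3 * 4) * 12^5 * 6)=-873292824576 / 143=-6106942829.20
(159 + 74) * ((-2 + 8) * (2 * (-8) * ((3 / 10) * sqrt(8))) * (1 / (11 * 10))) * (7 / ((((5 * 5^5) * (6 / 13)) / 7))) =-3562104 * sqrt(2) / 4296875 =-1.17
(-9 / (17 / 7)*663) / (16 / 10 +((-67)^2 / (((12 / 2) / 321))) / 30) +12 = 5617608 / 480419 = 11.69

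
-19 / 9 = -2.11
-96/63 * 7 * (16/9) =-512/27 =-18.96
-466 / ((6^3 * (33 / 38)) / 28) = -61978 / 891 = -69.56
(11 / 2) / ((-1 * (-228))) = 11 / 456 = 0.02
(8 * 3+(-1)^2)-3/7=172/7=24.57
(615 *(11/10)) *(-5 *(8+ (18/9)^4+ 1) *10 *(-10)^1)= 8456250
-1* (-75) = 75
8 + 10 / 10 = 9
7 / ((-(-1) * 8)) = 0.88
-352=-352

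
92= 92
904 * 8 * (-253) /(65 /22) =-40253312 /65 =-619281.72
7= 7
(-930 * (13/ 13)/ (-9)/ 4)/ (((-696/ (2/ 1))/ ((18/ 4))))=-155/ 464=-0.33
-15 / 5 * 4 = -12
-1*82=-82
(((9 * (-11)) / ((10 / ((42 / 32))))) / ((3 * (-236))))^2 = 480249 / 1425817600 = 0.00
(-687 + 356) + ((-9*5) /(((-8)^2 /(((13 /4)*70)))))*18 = -205459 /64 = -3210.30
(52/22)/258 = 13/1419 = 0.01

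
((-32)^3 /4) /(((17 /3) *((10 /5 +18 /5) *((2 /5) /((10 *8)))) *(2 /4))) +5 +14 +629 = -12210888 /119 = -102612.50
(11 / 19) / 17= 11 / 323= 0.03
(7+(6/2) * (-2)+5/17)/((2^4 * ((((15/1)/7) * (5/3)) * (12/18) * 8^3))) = 0.00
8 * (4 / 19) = 32 / 19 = 1.68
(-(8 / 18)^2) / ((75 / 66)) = -352 / 2025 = -0.17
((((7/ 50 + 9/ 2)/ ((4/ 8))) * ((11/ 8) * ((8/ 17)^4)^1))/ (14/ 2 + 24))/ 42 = 653312/ 1359304275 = 0.00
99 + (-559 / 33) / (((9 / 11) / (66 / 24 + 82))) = -1655.64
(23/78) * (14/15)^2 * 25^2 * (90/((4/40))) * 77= 433895000/39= 11125512.82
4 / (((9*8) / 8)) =4 / 9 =0.44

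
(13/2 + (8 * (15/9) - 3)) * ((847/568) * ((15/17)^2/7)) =916575/328304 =2.79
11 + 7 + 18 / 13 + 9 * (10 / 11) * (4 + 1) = 60.29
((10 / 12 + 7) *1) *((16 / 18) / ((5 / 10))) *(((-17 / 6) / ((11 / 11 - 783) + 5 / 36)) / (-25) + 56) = 14816542448 / 18999225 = 779.85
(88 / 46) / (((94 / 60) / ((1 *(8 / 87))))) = 3520 / 31349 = 0.11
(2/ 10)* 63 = 63/ 5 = 12.60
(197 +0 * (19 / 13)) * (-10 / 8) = -985 / 4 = -246.25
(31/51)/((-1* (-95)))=31/4845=0.01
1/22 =0.05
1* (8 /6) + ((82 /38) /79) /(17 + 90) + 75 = 36779126 /481821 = 76.33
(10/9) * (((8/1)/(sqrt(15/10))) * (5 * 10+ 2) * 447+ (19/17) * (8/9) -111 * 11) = -1866610/1377+ 619840 * sqrt(6)/9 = 167343.52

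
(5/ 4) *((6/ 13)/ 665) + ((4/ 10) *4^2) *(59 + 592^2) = 2243347.20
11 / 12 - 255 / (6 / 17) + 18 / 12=-8641 / 12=-720.08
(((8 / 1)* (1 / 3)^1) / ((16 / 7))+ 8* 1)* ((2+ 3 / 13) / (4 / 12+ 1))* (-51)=-81345 / 104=-782.16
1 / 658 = 0.00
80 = 80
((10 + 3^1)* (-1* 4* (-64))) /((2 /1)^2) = 832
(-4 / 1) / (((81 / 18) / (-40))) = 320 / 9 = 35.56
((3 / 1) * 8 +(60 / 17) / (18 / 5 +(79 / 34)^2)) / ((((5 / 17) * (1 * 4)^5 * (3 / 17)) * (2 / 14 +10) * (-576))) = -35647283 / 453786378240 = -0.00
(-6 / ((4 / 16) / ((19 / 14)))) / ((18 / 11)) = -418 / 21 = -19.90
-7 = -7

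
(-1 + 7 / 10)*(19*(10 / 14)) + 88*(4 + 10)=17191 / 14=1227.93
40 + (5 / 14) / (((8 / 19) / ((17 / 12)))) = 55375 / 1344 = 41.20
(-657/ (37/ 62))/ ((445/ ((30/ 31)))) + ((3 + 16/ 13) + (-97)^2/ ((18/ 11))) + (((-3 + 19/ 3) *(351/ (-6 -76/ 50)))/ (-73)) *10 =15262895844305/ 2643798222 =5773.09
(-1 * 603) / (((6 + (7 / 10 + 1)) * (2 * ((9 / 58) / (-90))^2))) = -13172025.97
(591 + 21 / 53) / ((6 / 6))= 31344 / 53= 591.40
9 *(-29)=-261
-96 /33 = -32 /11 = -2.91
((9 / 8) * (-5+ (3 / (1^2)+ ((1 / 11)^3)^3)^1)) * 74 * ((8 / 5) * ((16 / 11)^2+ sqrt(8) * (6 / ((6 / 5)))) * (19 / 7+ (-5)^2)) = -1218625093613448 * sqrt(2) / 16505633837-155984011982521344 / 9985908471385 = -120033.01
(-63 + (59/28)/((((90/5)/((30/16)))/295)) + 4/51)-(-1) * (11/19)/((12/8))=961619/434112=2.22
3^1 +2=5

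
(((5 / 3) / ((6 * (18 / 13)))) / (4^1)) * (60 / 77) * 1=325 / 8316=0.04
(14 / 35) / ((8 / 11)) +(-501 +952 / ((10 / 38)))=62343 / 20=3117.15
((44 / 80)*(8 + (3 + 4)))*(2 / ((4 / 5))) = 165 / 8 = 20.62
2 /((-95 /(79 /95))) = -158 /9025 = -0.02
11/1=11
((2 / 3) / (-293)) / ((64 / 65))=-65 / 28128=-0.00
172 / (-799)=-172 / 799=-0.22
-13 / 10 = -1.30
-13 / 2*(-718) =4667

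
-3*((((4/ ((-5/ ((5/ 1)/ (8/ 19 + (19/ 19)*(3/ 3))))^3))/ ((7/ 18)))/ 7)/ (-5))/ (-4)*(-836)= -11468248/ 178605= -64.21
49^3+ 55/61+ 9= 7177193/61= 117658.90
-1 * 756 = -756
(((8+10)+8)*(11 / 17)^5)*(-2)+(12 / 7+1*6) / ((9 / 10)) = 26568856 / 9938999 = 2.67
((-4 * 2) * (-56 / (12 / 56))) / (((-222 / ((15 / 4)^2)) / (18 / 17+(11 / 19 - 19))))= 27479200 / 11951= 2299.32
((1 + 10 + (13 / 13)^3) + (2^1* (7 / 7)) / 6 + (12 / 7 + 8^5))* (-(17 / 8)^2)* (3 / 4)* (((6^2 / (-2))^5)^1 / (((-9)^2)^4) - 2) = 148220914015 / 653184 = 226920.61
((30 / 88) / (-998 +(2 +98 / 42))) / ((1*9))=-5 / 131164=-0.00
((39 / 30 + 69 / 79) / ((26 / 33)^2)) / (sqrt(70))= 1869813 * sqrt(70) / 37382800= 0.42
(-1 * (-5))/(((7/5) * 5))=5/7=0.71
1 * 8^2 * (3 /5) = 192 /5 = 38.40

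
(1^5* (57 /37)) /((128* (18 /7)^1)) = 133 /28416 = 0.00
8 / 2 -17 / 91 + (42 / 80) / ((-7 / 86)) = -4799 / 1820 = -2.64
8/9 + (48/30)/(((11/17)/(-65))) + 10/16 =-126097/792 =-159.21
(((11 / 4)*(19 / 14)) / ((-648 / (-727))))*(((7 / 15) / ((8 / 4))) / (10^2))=151943 / 15552000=0.01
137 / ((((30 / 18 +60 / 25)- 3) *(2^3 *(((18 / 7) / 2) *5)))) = 959 / 384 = 2.50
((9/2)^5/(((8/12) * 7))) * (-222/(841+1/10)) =-98316585/942032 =-104.37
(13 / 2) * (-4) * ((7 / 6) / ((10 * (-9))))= 91 / 270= 0.34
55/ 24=2.29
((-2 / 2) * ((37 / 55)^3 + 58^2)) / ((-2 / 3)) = 1679208459 / 332750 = 5046.46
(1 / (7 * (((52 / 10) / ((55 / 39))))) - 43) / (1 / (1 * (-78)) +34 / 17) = -304939 / 14105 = -21.62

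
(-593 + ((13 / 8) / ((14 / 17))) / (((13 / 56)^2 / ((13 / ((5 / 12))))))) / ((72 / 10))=2747 / 36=76.31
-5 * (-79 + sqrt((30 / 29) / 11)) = 395- 5 * sqrt(9570) / 319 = 393.47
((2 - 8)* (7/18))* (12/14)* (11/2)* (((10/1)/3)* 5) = -550/3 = -183.33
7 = 7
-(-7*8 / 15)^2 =-3136 / 225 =-13.94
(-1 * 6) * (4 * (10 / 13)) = -240 / 13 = -18.46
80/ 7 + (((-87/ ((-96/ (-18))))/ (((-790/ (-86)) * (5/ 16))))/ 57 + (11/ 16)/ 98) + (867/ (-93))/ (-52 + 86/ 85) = 45529407997999/ 3952640938400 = 11.52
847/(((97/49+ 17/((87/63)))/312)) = 1313004/71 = 18493.01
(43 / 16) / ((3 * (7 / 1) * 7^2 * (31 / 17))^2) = 12427 / 16280739216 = 0.00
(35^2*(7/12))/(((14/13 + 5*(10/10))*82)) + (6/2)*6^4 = 302349043/77736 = 3889.43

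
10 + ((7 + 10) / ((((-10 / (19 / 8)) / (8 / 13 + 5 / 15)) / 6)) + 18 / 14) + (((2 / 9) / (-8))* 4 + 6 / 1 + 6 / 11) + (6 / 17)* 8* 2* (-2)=-16.56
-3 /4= -0.75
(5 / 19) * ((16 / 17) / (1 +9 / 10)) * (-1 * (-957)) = 765600 / 6137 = 124.75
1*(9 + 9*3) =36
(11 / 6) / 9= 11 / 54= 0.20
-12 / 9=-4 / 3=-1.33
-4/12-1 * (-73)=218/3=72.67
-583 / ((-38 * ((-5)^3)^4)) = 0.00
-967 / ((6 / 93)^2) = -929287 / 4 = -232321.75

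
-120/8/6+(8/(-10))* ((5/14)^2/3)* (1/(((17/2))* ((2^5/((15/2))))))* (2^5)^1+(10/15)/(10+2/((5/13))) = -118045/47481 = -2.49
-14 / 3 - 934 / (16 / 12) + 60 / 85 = -71855 / 102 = -704.46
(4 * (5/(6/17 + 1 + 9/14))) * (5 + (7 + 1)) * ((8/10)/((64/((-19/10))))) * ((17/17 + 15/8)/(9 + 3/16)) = -5083/5250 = -0.97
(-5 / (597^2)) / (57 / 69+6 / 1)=-115 / 55956213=-0.00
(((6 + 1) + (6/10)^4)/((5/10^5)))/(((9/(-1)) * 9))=-142592/81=-1760.40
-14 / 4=-7 / 2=-3.50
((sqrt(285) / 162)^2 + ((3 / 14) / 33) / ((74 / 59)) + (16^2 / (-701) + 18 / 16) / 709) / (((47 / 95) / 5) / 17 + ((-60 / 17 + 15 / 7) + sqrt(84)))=133558529857834927075 / 464149340173660025370816 + 193460161961256675625 * sqrt(21) / 464149340173660025370816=0.00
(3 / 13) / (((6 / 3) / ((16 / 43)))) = 24 / 559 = 0.04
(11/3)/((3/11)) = 121/9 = 13.44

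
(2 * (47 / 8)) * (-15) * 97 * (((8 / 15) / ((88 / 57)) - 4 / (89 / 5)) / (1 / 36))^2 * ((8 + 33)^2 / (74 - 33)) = -63459212092308 / 4792205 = -13242173.92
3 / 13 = 0.23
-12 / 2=-6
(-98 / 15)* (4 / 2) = -196 / 15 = -13.07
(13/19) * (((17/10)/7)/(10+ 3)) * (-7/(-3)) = 17/570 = 0.03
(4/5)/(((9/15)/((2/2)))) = 4/3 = 1.33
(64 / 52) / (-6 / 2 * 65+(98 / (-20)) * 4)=-80 / 13949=-0.01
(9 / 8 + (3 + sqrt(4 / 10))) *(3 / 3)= sqrt(10) / 5 + 33 / 8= 4.76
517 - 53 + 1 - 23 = 442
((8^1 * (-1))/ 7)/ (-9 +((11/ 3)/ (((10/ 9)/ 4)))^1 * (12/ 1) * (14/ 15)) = -200/ 24297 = -0.01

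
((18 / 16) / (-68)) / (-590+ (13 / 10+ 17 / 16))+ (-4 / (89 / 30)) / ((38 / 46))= -4411436145 / 2702850434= -1.63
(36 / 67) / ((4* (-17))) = -9 / 1139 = -0.01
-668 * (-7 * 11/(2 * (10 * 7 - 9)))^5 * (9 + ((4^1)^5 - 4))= 465141909891351/6756770408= 68840.86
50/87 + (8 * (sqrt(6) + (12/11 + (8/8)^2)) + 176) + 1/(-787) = 8 * sqrt(6) + 145586173/753159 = 212.90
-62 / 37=-1.68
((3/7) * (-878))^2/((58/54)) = 187324812/1421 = 131826.05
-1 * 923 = -923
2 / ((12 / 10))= 5 / 3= 1.67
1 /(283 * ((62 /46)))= 23 /8773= 0.00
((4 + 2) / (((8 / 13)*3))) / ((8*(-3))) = -13 / 96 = -0.14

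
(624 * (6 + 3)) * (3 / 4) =4212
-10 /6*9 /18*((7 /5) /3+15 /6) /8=-89 /288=-0.31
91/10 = 9.10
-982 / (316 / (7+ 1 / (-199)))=-341736 / 15721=-21.74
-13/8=-1.62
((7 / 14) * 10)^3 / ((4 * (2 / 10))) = 156.25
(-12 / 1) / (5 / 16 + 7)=-64 / 39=-1.64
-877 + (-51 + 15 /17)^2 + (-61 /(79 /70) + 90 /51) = 36129889 /22831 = 1582.49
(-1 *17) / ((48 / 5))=-85 / 48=-1.77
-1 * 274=-274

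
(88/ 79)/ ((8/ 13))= 143/ 79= 1.81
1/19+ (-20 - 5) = -474/19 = -24.95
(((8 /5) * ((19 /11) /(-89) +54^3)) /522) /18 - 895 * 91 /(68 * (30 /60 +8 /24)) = -551407421669 /390944070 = -1410.45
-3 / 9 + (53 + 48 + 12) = 338 / 3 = 112.67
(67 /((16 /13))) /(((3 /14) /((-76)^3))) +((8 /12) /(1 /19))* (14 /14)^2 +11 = -111518171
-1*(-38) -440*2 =-842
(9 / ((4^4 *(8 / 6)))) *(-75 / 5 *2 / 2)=-405 / 1024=-0.40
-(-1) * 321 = 321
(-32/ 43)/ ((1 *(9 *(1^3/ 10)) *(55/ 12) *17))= -256/ 24123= -0.01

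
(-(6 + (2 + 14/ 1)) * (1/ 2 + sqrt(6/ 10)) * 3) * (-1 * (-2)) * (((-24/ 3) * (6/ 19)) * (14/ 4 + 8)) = 36432/ 19 + 72864 * sqrt(15)/ 95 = 4888.01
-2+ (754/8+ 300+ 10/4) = 1579/4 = 394.75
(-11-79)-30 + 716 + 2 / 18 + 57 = 5878 / 9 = 653.11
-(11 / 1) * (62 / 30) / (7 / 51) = -5797 / 35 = -165.63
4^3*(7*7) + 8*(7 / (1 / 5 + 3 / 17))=13139 / 4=3284.75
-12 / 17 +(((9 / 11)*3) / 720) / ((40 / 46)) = -210027 / 299200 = -0.70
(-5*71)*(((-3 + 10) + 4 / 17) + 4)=-67805 / 17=-3988.53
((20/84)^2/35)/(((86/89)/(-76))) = -0.13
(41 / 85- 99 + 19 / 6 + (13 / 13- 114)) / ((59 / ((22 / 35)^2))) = -1.40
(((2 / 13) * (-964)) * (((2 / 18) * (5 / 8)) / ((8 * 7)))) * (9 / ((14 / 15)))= -18075 / 10192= -1.77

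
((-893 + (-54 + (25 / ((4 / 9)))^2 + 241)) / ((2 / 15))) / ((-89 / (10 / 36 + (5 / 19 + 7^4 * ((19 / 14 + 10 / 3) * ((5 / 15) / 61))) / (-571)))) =-35.12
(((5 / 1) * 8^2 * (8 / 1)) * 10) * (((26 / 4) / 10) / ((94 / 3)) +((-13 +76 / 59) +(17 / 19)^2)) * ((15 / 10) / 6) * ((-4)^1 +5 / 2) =104659521360 / 1001053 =104549.43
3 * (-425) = -1275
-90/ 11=-8.18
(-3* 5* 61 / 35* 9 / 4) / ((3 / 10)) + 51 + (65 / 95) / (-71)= -145.08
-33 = -33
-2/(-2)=1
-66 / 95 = -0.69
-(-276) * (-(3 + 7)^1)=-2760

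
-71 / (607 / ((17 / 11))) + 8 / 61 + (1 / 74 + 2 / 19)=39601933 / 572659582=0.07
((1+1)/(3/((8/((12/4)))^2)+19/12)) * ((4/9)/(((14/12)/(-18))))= -18432/2695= -6.84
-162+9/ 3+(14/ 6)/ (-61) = -29104/ 183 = -159.04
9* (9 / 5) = 81 / 5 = 16.20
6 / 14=3 / 7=0.43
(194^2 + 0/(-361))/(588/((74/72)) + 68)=348133/5921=58.80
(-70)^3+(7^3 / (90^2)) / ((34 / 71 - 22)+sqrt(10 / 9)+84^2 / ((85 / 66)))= -75339412608575416190183 / 219648433266121815 - 499699207* sqrt(10) / 1054312479677384712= -343000.00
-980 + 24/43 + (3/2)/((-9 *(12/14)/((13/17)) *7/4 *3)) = -19331803/19737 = -979.47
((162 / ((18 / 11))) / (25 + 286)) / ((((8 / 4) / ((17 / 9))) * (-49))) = -187 / 30478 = -0.01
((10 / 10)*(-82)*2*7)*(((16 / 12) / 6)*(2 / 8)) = -574 / 9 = -63.78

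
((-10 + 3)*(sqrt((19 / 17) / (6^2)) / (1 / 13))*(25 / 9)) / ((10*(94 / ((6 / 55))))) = -91*sqrt(323) / 316404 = -0.01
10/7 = 1.43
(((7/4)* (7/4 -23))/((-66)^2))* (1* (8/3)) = -595/26136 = -0.02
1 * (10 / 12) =5 / 6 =0.83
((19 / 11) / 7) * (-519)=-9861 / 77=-128.06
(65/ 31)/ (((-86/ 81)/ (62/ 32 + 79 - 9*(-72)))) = -61405695/ 42656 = -1439.56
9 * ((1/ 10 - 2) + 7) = 459/ 10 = 45.90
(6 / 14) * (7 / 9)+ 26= 79 / 3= 26.33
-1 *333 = -333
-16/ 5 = -3.20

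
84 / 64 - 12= -10.69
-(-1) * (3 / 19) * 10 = 30 / 19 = 1.58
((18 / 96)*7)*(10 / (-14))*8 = -15 / 2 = -7.50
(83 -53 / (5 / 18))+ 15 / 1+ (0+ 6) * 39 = 706 / 5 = 141.20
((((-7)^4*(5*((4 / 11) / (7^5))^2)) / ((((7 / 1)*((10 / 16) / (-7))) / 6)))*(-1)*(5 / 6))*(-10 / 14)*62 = -198400 / 99648703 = -0.00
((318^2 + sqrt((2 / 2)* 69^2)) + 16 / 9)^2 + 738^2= 829515143173 / 81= 10240927693.49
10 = 10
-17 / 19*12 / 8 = -51 / 38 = -1.34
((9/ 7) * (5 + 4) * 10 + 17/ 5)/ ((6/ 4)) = 8338/ 105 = 79.41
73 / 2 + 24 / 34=1265 / 34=37.21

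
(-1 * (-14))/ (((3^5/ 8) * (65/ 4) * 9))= 448/ 142155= 0.00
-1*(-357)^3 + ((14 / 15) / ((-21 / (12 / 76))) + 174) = 45499466.99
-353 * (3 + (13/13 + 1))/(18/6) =-1765/3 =-588.33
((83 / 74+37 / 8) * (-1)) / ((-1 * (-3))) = -567 / 296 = -1.92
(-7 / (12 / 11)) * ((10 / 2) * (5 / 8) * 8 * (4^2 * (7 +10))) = -43633.33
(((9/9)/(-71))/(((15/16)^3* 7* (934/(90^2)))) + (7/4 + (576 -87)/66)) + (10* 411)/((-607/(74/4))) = -3599257370713/30994500460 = -116.13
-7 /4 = -1.75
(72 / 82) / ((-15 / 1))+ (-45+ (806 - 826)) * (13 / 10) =-34669 / 410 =-84.56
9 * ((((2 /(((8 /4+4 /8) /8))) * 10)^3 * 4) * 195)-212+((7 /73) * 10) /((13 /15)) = 1746397884982 /949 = 1840250669.11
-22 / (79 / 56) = -1232 / 79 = -15.59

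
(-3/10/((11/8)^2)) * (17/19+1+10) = -21696/11495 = -1.89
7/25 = 0.28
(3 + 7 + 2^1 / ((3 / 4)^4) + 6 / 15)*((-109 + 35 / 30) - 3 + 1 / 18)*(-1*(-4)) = -27006736 / 3645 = -7409.26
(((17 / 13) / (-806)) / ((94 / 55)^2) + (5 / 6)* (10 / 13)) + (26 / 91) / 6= 0.69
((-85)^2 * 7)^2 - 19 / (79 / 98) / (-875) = 25258577422141 / 9875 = 2557830625.03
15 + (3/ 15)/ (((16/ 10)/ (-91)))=29/ 8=3.62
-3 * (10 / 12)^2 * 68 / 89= -425 / 267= -1.59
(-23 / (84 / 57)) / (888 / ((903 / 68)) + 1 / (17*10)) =-1597235 / 6844122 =-0.23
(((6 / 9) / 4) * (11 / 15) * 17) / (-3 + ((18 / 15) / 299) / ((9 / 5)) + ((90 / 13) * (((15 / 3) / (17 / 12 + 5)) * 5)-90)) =-4305301 / 136807890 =-0.03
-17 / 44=-0.39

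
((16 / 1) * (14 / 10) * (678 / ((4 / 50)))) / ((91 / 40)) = 1084800 / 13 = 83446.15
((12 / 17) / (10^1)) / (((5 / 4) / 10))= 48 / 85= 0.56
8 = 8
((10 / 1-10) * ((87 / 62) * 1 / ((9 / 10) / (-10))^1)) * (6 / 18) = 0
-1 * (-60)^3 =216000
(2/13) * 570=1140/13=87.69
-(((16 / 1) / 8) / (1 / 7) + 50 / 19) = -316 / 19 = -16.63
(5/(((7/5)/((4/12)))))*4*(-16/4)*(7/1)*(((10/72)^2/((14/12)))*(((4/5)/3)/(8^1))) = -125/1701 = -0.07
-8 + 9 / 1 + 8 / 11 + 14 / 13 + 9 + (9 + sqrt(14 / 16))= 21.74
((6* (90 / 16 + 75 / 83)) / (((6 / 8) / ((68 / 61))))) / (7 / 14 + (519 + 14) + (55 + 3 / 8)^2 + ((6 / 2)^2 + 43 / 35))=660307200 / 40942795021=0.02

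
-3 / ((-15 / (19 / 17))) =19 / 85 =0.22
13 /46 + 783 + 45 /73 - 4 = 2618901 /3358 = 779.90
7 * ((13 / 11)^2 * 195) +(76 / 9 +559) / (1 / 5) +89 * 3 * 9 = 7782767 / 1089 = 7146.71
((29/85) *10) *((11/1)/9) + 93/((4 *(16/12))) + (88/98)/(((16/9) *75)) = 64816571/2998800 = 21.61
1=1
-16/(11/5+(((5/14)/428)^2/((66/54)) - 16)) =31595576320/27251183451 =1.16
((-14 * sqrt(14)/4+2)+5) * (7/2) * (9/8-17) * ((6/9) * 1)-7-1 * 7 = -6559/24+6223 * sqrt(14)/48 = 211.80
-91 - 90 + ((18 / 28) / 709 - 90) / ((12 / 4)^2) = -1895865 / 9926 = -191.00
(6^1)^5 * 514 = 3996864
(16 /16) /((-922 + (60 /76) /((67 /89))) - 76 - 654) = -1273 /2101661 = -0.00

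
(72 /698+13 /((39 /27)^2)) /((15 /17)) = 7.18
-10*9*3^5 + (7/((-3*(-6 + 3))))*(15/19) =-1246555/57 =-21869.39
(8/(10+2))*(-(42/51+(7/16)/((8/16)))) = -77/68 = -1.13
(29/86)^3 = 24389/636056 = 0.04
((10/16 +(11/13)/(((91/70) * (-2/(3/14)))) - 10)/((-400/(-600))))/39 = -89385/246064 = -0.36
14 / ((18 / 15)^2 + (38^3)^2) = 175 / 37636704818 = 0.00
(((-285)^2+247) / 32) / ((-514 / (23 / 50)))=-29279 / 12850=-2.28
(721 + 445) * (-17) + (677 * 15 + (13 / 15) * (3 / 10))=-483337 / 50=-9666.74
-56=-56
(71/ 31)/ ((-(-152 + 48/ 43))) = 3053/ 201128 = 0.02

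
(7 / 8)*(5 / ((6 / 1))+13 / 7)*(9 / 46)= 339 / 736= 0.46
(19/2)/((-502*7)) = -19/7028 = -0.00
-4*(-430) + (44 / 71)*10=1726.20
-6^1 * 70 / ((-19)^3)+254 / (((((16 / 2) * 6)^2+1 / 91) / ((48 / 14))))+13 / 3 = 1083687529 / 227067195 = 4.77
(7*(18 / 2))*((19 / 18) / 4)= 133 / 8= 16.62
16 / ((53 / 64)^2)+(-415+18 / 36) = -2197589 / 5618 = -391.17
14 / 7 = 2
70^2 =4900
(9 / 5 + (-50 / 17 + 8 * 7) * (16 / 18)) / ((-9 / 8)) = -299656 / 6885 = -43.52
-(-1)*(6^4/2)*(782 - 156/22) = 5523552/11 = 502141.09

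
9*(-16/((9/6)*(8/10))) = -120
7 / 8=0.88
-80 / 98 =-40 / 49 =-0.82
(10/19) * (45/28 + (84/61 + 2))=42565/16226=2.62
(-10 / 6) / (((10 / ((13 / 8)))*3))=-13 / 144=-0.09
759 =759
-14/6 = -7/3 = -2.33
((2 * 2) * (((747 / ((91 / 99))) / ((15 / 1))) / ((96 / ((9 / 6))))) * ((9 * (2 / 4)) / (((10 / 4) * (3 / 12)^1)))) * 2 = 48.76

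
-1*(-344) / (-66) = -5.21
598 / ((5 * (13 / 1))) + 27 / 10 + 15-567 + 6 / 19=-539.78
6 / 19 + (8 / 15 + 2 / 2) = 527 / 285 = 1.85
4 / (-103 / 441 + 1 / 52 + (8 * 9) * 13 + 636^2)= 91728 / 9297361709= 0.00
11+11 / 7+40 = 368 / 7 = 52.57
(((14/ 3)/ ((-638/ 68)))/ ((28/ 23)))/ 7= -0.06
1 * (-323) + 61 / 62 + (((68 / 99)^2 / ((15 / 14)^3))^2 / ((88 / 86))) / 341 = -2643275611255412540101 / 8208530052589968750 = -322.02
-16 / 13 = -1.23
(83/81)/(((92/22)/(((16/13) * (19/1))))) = 138776/24219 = 5.73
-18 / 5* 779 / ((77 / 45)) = -126198 / 77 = -1638.94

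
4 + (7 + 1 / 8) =89 / 8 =11.12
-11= -11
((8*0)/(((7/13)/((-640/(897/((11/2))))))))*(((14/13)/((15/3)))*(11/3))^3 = 0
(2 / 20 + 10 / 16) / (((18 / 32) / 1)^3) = 14848 / 3645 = 4.07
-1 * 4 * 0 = 0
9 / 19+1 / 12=127 / 228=0.56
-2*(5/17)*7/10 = -7/17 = -0.41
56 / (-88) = -0.64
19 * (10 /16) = 95 /8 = 11.88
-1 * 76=-76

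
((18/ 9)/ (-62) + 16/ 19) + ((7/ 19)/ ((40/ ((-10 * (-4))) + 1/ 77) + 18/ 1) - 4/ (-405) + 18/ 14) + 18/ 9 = 3361187141/ 814869720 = 4.12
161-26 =135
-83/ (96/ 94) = -3901/ 48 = -81.27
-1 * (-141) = 141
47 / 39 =1.21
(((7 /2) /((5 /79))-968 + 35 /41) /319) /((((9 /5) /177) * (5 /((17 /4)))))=-238.92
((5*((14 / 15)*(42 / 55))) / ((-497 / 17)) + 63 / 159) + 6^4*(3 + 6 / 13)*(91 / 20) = 4224626357 / 206965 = 20412.27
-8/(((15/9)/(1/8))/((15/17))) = -9/17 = -0.53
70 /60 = 7 /6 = 1.17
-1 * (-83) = 83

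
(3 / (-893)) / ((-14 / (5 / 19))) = 15 / 237538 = 0.00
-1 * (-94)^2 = -8836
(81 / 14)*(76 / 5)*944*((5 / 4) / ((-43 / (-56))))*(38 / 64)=3450438 / 43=80242.74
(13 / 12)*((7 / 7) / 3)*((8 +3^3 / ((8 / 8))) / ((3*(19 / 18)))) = 455 / 114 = 3.99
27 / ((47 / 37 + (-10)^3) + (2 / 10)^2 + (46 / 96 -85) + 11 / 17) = -20379600 / 817118933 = -0.02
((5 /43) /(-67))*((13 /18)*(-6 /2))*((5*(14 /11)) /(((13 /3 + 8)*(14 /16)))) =2600 /1172567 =0.00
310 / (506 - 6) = 31 / 50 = 0.62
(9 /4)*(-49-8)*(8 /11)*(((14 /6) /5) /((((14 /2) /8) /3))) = -8208 /55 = -149.24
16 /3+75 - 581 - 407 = -2723 /3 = -907.67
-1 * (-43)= 43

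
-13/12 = -1.08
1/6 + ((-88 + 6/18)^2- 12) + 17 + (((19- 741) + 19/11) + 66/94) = 64872503/9306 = 6971.04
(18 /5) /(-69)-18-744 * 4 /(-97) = 140868 /11155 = 12.63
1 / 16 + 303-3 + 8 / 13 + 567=180477 / 208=867.68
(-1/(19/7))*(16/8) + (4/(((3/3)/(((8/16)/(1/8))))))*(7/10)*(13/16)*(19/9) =31591/1710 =18.47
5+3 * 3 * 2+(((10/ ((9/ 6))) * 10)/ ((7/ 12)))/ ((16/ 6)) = 461/ 7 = 65.86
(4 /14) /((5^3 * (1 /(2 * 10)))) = 8 /175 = 0.05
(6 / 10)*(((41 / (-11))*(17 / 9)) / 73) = -697 / 12045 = -0.06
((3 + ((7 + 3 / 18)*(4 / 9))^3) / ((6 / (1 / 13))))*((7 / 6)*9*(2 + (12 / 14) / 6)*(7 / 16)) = 24328675 / 5458752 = 4.46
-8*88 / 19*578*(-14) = 5696768 / 19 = 299829.89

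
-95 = -95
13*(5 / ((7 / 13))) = 845 / 7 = 120.71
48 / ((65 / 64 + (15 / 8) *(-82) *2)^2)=196608 / 384748225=0.00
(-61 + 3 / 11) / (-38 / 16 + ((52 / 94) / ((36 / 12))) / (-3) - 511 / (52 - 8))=2260512 / 523001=4.32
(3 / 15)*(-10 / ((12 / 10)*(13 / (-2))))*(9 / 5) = 6 / 13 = 0.46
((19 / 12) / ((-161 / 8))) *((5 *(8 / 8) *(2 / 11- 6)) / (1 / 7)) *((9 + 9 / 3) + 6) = 72960 / 253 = 288.38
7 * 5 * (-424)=-14840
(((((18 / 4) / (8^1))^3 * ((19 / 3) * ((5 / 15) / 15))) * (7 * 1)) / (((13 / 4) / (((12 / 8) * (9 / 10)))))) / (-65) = -96957 / 86528000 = -0.00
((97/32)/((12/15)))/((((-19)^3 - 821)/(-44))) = 1067/49152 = 0.02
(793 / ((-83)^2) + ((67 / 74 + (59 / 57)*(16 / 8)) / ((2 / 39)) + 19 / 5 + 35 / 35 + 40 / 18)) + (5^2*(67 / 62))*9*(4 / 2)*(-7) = -90228837409487 / 27023755860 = -3338.87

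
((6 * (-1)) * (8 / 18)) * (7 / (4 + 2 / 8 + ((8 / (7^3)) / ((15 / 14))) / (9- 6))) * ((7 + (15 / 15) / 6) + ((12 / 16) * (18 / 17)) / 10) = -20280904 / 638333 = -31.77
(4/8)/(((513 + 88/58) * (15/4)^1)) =58/223815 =0.00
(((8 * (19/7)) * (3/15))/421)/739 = 152/10889165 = 0.00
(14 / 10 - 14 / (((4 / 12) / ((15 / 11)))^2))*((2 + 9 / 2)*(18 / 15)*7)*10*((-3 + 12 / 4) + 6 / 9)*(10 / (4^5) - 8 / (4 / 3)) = 39325604591 / 77440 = 507820.31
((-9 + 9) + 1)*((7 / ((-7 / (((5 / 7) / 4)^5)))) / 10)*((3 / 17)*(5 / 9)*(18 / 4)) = -9375 / 1170305024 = -0.00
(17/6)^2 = 8.03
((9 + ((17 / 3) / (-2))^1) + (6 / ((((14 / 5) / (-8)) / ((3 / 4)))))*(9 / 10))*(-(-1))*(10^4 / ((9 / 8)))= -9080000 / 189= -48042.33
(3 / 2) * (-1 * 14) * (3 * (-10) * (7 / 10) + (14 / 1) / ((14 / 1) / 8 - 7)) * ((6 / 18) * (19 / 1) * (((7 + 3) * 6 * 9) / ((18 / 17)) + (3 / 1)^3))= 1690297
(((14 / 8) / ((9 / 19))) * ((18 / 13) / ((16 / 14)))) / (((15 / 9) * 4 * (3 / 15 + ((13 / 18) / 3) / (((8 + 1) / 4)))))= 678699 / 310336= 2.19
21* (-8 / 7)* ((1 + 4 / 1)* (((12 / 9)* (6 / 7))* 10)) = -9600 / 7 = -1371.43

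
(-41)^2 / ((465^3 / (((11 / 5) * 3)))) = 0.00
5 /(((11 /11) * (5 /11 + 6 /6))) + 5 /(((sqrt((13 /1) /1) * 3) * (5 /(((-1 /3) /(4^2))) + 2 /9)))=55 /16 - 15 * sqrt(13) /28054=3.44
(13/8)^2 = 169/64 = 2.64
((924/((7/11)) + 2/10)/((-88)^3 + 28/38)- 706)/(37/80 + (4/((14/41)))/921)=-2357354089902504/1586765288723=-1485.64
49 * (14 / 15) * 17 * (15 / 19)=11662 / 19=613.79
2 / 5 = 0.40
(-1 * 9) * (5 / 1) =-45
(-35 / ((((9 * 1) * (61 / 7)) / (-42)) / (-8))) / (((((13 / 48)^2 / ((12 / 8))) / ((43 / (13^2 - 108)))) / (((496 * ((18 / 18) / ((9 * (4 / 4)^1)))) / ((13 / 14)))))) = -1048750653440 / 8175037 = -128286.96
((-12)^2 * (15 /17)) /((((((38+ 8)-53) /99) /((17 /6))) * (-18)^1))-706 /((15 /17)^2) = -982738 /1575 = -623.96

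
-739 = -739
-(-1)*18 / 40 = 9 / 20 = 0.45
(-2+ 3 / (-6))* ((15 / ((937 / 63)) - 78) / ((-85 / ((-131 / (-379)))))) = -0.78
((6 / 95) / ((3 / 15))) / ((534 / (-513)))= -27 / 89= -0.30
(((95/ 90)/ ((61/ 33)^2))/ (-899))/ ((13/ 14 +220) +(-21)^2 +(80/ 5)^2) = -16093/ 42988895329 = -0.00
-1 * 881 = -881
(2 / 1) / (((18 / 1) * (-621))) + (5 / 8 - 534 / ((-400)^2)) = 277877737 / 447120000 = 0.62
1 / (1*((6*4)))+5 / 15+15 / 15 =11 / 8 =1.38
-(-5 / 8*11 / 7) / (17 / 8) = 55 / 119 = 0.46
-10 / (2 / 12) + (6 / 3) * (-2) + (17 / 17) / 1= -63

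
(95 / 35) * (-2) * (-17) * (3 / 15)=646 / 35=18.46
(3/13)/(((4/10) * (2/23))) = 345/52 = 6.63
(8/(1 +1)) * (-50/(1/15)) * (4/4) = -3000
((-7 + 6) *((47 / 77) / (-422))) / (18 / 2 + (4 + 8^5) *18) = 47 / 19168373070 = 0.00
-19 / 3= -6.33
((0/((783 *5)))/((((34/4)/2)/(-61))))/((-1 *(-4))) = 0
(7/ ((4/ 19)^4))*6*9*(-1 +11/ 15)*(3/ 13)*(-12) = 142100.01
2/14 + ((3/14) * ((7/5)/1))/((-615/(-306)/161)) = 173456/7175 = 24.18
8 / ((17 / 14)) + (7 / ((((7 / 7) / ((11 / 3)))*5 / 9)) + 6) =4997 / 85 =58.79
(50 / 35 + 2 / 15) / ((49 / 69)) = 3772 / 1715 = 2.20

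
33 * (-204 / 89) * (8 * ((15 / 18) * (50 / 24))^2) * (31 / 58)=-90578125 / 92916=-974.84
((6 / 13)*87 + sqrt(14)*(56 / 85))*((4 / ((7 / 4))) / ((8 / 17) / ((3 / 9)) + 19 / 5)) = 128*sqrt(14) / 443 + 709920 / 40313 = 18.69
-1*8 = -8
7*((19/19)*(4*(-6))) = -168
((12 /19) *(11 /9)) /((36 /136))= 1496 /513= 2.92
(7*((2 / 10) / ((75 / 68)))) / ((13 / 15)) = 476 / 325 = 1.46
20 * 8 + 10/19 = 3050/19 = 160.53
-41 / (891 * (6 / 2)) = -41 / 2673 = -0.02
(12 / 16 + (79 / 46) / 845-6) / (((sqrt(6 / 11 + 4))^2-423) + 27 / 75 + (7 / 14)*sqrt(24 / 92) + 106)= 6170652125*sqrt(138) / 5268291749160908 + 74070264235 / 4404926211673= 0.02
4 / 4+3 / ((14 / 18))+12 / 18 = 116 / 21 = 5.52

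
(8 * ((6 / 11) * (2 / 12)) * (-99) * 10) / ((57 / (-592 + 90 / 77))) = 10918560 / 1463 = 7463.13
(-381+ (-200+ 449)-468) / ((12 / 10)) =-500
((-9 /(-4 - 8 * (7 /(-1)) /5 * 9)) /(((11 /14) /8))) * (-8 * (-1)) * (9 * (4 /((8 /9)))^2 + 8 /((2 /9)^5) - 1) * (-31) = 38591280 /11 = 3508298.18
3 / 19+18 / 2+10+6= 478 / 19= 25.16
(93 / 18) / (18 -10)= 31 / 48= 0.65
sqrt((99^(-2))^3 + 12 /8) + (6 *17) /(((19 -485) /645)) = -32895 /233 + sqrt(5648880896410) /1940598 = -139.96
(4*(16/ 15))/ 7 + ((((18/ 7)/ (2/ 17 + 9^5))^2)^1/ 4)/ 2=180577099604947/ 296259303924150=0.61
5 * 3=15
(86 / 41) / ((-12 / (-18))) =129 / 41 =3.15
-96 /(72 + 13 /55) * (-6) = 31680 /3973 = 7.97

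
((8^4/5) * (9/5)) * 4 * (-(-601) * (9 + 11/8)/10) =459721728/125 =3677773.82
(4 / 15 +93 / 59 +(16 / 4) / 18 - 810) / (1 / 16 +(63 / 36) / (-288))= -274568576 / 19175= -14319.09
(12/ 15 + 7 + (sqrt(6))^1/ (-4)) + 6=69/ 5 - sqrt(6)/ 4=13.19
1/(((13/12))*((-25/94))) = -1128/325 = -3.47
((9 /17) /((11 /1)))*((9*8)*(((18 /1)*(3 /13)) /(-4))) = -8748 /2431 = -3.60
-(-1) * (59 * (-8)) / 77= -472 / 77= -6.13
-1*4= -4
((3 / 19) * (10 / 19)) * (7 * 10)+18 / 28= 32649 / 5054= 6.46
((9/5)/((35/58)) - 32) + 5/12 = -60061/2100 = -28.60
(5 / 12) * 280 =350 / 3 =116.67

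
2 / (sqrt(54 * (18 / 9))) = sqrt(3) / 9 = 0.19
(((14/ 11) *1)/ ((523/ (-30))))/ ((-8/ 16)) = 840/ 5753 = 0.15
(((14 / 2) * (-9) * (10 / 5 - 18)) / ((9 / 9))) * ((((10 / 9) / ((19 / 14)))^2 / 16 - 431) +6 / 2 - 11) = -1437584288 / 3249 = -442469.77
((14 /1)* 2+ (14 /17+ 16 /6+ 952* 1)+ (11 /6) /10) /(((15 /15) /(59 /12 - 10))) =-6800463 /1360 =-5000.34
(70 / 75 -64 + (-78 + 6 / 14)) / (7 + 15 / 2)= -29534 / 3045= -9.70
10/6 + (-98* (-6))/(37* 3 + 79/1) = 1357/285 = 4.76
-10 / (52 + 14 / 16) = -80 / 423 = -0.19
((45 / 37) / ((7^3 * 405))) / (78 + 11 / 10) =10 / 90347229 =0.00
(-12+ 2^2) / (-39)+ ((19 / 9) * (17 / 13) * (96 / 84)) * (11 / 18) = 15724 / 7371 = 2.13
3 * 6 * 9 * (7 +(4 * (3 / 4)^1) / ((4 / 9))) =4455 / 2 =2227.50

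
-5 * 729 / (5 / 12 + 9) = -43740 / 113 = -387.08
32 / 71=0.45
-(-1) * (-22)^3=-10648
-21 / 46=-0.46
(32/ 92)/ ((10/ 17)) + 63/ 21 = 413/ 115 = 3.59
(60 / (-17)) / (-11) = 60 / 187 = 0.32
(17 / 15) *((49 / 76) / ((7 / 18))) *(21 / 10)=7497 / 1900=3.95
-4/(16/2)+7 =13/2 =6.50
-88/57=-1.54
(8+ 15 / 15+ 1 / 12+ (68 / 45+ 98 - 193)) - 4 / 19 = -84.62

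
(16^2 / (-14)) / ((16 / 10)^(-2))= -46.81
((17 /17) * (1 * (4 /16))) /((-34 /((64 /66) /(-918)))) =2 /257499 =0.00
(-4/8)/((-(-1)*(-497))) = 1/994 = 0.00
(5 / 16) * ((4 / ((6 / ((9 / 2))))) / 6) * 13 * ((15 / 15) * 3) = 195 / 32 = 6.09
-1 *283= -283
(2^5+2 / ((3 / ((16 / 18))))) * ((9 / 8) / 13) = 110 / 39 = 2.82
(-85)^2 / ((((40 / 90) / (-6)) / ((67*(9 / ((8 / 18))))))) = -1058672025 / 8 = -132334003.12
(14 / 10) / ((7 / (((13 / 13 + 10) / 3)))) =11 / 15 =0.73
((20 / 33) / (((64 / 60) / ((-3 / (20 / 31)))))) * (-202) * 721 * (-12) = -101585295 / 22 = -4617513.41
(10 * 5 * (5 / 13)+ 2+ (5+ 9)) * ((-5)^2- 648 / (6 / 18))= -878902 / 13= -67607.85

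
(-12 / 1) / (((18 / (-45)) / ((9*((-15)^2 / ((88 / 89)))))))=2703375 / 44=61440.34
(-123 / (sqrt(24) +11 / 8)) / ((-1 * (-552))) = 451 / 32545- 656 * sqrt(6) / 32545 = -0.04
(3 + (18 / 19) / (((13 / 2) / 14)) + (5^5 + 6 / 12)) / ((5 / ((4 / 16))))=1546487 / 9880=156.53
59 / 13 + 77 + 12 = 1216 / 13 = 93.54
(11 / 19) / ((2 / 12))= 66 / 19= 3.47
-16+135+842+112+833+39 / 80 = 152519 / 80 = 1906.49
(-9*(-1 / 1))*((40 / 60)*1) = 6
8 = 8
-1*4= -4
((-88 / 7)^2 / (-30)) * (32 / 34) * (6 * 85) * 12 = -1486848 / 49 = -30343.84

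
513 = 513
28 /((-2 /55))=-770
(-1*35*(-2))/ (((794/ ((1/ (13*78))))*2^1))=35/ 805116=0.00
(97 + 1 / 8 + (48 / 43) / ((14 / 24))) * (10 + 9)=4531215 / 2408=1881.73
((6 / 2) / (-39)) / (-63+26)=1 / 481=0.00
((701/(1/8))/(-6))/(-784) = 701/588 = 1.19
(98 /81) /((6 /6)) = 1.21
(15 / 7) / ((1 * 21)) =0.10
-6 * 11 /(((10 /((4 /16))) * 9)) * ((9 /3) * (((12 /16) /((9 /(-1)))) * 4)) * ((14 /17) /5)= 77 /2550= 0.03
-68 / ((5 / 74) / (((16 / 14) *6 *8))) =-1932288 / 35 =-55208.23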